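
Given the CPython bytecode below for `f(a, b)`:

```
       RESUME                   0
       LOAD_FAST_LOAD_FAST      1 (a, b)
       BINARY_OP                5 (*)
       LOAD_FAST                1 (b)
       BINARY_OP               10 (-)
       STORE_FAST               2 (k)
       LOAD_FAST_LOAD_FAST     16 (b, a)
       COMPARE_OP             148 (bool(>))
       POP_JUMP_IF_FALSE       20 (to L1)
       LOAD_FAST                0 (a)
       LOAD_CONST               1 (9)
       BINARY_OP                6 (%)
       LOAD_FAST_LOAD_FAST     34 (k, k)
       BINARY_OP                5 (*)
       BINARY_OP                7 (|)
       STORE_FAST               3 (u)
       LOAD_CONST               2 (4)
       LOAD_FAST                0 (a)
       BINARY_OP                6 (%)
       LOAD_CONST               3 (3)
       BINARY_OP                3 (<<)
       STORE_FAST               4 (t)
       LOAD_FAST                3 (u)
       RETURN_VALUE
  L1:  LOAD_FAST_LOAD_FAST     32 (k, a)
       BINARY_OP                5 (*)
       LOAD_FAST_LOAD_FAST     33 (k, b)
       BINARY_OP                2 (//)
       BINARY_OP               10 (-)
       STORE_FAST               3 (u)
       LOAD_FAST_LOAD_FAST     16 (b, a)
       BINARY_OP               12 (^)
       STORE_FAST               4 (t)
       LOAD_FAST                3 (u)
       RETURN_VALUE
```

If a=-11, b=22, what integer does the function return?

LOAD_FAST_LOAD_FAST a,b → push -11,22. Stack: [-11, 22]
BINARY_OP * → -11 * 22 = -242. Stack: [-242]
LOAD_FAST b → push 22. Stack: [-242, 22]
BINARY_OP - → -242 - 22 = -264. Stack: [-264]
STORE_FAST k → k=-264. Stack: []
LOAD_FAST_LOAD_FAST b,a → push 22,-11. Stack: [22, -11]
COMPARE_OP bool(>) → 22 vs -11 = True. Stack: [True]
POP_JUMP_IF_FALSE → pop True; no jump. Stack: []
LOAD_FAST a → push -11. Stack: [-11]
LOAD_CONST → push 9. Stack: [-11, 9]
BINARY_OP % → -11 % 9 = 7. Stack: [7]
LOAD_FAST_LOAD_FAST k,k → push -264,-264. Stack: [7, -264, -264]
BINARY_OP * → -264 * -264 = 69696. Stack: [7, 69696]
BINARY_OP | → 7 | 69696 = 69703. Stack: [69703]
STORE_FAST u → u=69703. Stack: []
LOAD_CONST → push 4. Stack: [4]
LOAD_FAST a → push -11. Stack: [4, -11]
BINARY_OP % → 4 % -11 = -7. Stack: [-7]
LOAD_CONST → push 3. Stack: [-7, 3]
BINARY_OP << → -7 << 3 = -56. Stack: [-56]
STORE_FAST t → t=-56. Stack: []
LOAD_FAST u → push 69703. Stack: [69703]
RETURN_VALUE → return 69703.

69703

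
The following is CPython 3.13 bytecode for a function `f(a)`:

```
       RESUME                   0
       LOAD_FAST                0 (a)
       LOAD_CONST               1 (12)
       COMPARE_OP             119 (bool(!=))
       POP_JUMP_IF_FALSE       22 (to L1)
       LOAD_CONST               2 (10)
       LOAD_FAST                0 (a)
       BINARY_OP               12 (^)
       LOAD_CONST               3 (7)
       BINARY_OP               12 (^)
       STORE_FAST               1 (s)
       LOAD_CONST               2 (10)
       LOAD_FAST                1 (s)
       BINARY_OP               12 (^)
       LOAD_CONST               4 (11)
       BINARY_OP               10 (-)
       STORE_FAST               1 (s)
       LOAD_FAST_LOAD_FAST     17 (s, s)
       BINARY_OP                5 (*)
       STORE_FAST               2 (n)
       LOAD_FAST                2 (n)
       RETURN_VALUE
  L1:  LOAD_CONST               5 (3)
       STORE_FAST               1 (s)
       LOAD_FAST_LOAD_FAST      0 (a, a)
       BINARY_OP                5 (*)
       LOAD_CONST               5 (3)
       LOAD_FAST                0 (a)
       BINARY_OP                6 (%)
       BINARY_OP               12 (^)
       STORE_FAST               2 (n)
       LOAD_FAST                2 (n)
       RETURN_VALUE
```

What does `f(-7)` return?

LOAD_FAST a → push -7. Stack: [-7]
LOAD_CONST → push 12. Stack: [-7, 12]
COMPARE_OP bool(!=) → -7 vs 12 = True. Stack: [True]
POP_JUMP_IF_FALSE → pop True; no jump. Stack: []
LOAD_CONST → push 10. Stack: [10]
LOAD_FAST a → push -7. Stack: [10, -7]
BINARY_OP ^ → 10 ^ -7 = -13. Stack: [-13]
LOAD_CONST → push 7. Stack: [-13, 7]
BINARY_OP ^ → -13 ^ 7 = -12. Stack: [-12]
STORE_FAST s → s=-12. Stack: []
LOAD_CONST → push 10. Stack: [10]
LOAD_FAST s → push -12. Stack: [10, -12]
BINARY_OP ^ → 10 ^ -12 = -2. Stack: [-2]
LOAD_CONST → push 11. Stack: [-2, 11]
BINARY_OP - → -2 - 11 = -13. Stack: [-13]
STORE_FAST s → s=-13. Stack: []
LOAD_FAST_LOAD_FAST s,s → push -13,-13. Stack: [-13, -13]
BINARY_OP * → -13 * -13 = 169. Stack: [169]
STORE_FAST n → n=169. Stack: []
LOAD_FAST n → push 169. Stack: [169]
RETURN_VALUE → return 169.

169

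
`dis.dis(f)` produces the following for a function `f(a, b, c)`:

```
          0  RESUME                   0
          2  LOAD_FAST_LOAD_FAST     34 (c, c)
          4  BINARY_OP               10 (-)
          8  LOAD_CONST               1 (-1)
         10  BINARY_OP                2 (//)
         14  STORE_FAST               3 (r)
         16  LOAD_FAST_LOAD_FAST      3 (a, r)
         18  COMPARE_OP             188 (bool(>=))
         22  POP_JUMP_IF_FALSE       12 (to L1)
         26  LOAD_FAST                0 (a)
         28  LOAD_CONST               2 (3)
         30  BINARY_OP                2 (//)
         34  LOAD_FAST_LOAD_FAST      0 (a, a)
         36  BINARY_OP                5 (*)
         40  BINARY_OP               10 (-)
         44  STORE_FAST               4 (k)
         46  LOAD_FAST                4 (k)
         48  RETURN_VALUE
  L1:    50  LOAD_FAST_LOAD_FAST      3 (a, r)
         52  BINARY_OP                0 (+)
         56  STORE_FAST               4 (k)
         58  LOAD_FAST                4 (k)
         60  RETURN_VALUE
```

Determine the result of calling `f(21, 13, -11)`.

-434

LOAD_FAST_LOAD_FAST c,c → push -11,-11. Stack: [-11, -11]
BINARY_OP - → -11 - -11 = 0. Stack: [0]
LOAD_CONST → push -1. Stack: [0, -1]
BINARY_OP // → 0 // -1 = 0. Stack: [0]
STORE_FAST r → r=0. Stack: []
LOAD_FAST_LOAD_FAST a,r → push 21,0. Stack: [21, 0]
COMPARE_OP bool(>=) → 21 vs 0 = True. Stack: [True]
POP_JUMP_IF_FALSE → pop True; no jump. Stack: []
LOAD_FAST a → push 21. Stack: [21]
LOAD_CONST → push 3. Stack: [21, 3]
BINARY_OP // → 21 // 3 = 7. Stack: [7]
LOAD_FAST_LOAD_FAST a,a → push 21,21. Stack: [7, 21, 21]
BINARY_OP * → 21 * 21 = 441. Stack: [7, 441]
BINARY_OP - → 7 - 441 = -434. Stack: [-434]
STORE_FAST k → k=-434. Stack: []
LOAD_FAST k → push -434. Stack: [-434]
RETURN_VALUE → return -434.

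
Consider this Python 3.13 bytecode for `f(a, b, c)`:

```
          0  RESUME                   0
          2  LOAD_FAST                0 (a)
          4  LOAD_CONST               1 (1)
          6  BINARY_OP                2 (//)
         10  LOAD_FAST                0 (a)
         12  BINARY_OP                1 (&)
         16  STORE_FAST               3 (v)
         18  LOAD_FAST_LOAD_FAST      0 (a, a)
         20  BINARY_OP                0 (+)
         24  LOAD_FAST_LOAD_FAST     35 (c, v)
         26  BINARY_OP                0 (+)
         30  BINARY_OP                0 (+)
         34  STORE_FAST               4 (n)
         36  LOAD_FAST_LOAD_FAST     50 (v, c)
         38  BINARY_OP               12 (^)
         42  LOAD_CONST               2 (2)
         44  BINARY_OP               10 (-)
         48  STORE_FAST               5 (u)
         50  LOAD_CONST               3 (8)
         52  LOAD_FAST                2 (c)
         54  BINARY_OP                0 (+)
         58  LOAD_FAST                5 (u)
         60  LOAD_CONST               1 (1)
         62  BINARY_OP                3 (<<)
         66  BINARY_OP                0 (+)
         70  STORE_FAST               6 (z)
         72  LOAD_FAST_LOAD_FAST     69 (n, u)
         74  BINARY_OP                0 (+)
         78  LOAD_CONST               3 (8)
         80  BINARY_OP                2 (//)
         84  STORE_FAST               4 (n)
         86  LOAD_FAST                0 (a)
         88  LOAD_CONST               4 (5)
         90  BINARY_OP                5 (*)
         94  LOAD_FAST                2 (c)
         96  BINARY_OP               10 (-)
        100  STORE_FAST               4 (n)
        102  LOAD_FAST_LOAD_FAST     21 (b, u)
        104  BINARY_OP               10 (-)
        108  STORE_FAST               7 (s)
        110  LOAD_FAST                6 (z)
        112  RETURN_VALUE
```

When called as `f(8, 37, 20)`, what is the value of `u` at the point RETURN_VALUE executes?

LOAD_FAST a → push 8. Stack: [8]
LOAD_CONST → push 1. Stack: [8, 1]
BINARY_OP // → 8 // 1 = 8. Stack: [8]
LOAD_FAST a → push 8. Stack: [8, 8]
BINARY_OP & → 8 & 8 = 8. Stack: [8]
STORE_FAST v → v=8. Stack: []
LOAD_FAST_LOAD_FAST a,a → push 8,8. Stack: [8, 8]
BINARY_OP + → 8 + 8 = 16. Stack: [16]
LOAD_FAST_LOAD_FAST c,v → push 20,8. Stack: [16, 20, 8]
BINARY_OP + → 20 + 8 = 28. Stack: [16, 28]
BINARY_OP + → 16 + 28 = 44. Stack: [44]
STORE_FAST n → n=44. Stack: []
LOAD_FAST_LOAD_FAST v,c → push 8,20. Stack: [8, 20]
BINARY_OP ^ → 8 ^ 20 = 28. Stack: [28]
LOAD_CONST → push 2. Stack: [28, 2]
BINARY_OP - → 28 - 2 = 26. Stack: [26]
STORE_FAST u → u=26. Stack: []
LOAD_CONST → push 8. Stack: [8]
LOAD_FAST c → push 20. Stack: [8, 20]
BINARY_OP + → 8 + 20 = 28. Stack: [28]
LOAD_FAST u → push 26. Stack: [28, 26]
LOAD_CONST → push 1. Stack: [28, 26, 1]
BINARY_OP << → 26 << 1 = 52. Stack: [28, 52]
BINARY_OP + → 28 + 52 = 80. Stack: [80]
STORE_FAST z → z=80. Stack: []
LOAD_FAST_LOAD_FAST n,u → push 44,26. Stack: [44, 26]
BINARY_OP + → 44 + 26 = 70. Stack: [70]
LOAD_CONST → push 8. Stack: [70, 8]
BINARY_OP // → 70 // 8 = 8. Stack: [8]
STORE_FAST n → n=8. Stack: []
LOAD_FAST a → push 8. Stack: [8]
LOAD_CONST → push 5. Stack: [8, 5]
BINARY_OP * → 8 * 5 = 40. Stack: [40]
LOAD_FAST c → push 20. Stack: [40, 20]
BINARY_OP - → 40 - 20 = 20. Stack: [20]
STORE_FAST n → n=20. Stack: []
LOAD_FAST_LOAD_FAST b,u → push 37,26. Stack: [37, 26]
BINARY_OP - → 37 - 26 = 11. Stack: [11]
STORE_FAST s → s=11. Stack: []
LOAD_FAST z → push 80. Stack: [80]
RETURN_VALUE → return 80.

26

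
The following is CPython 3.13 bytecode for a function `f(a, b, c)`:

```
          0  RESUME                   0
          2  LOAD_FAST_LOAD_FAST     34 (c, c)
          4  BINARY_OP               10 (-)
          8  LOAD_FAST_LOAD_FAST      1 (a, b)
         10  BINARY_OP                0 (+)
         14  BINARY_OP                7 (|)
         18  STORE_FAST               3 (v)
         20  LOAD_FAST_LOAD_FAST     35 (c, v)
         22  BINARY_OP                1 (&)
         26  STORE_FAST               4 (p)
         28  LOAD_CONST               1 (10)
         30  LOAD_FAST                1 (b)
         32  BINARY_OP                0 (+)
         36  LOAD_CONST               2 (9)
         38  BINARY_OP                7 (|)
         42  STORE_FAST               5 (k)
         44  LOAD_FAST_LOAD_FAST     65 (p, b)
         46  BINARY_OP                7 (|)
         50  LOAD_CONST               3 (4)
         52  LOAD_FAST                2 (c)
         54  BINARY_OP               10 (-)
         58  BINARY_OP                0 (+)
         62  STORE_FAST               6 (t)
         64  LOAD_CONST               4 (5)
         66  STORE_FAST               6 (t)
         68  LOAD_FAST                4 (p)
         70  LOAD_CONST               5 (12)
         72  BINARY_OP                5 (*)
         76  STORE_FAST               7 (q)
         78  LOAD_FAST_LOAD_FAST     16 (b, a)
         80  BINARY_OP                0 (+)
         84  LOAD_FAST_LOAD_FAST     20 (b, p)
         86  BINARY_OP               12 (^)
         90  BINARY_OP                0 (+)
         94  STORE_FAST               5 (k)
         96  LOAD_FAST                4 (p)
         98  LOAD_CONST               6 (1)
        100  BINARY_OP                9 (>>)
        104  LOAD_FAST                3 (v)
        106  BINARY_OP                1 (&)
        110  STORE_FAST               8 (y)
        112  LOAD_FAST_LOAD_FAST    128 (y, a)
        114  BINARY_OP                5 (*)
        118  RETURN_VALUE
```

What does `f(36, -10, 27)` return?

288

LOAD_FAST_LOAD_FAST c,c → push 27,27. Stack: [27, 27]
BINARY_OP - → 27 - 27 = 0. Stack: [0]
LOAD_FAST_LOAD_FAST a,b → push 36,-10. Stack: [0, 36, -10]
BINARY_OP + → 36 + -10 = 26. Stack: [0, 26]
BINARY_OP | → 0 | 26 = 26. Stack: [26]
STORE_FAST v → v=26. Stack: []
LOAD_FAST_LOAD_FAST c,v → push 27,26. Stack: [27, 26]
BINARY_OP & → 27 & 26 = 26. Stack: [26]
STORE_FAST p → p=26. Stack: []
LOAD_CONST → push 10. Stack: [10]
LOAD_FAST b → push -10. Stack: [10, -10]
BINARY_OP + → 10 + -10 = 0. Stack: [0]
LOAD_CONST → push 9. Stack: [0, 9]
BINARY_OP | → 0 | 9 = 9. Stack: [9]
STORE_FAST k → k=9. Stack: []
LOAD_FAST_LOAD_FAST p,b → push 26,-10. Stack: [26, -10]
BINARY_OP | → 26 | -10 = -2. Stack: [-2]
LOAD_CONST → push 4. Stack: [-2, 4]
LOAD_FAST c → push 27. Stack: [-2, 4, 27]
BINARY_OP - → 4 - 27 = -23. Stack: [-2, -23]
BINARY_OP + → -2 + -23 = -25. Stack: [-25]
STORE_FAST t → t=-25. Stack: []
LOAD_CONST → push 5. Stack: [5]
STORE_FAST t → t=5. Stack: []
LOAD_FAST p → push 26. Stack: [26]
LOAD_CONST → push 12. Stack: [26, 12]
BINARY_OP * → 26 * 12 = 312. Stack: [312]
STORE_FAST q → q=312. Stack: []
LOAD_FAST_LOAD_FAST b,a → push -10,36. Stack: [-10, 36]
BINARY_OP + → -10 + 36 = 26. Stack: [26]
LOAD_FAST_LOAD_FAST b,p → push -10,26. Stack: [26, -10, 26]
BINARY_OP ^ → -10 ^ 26 = -20. Stack: [26, -20]
BINARY_OP + → 26 + -20 = 6. Stack: [6]
STORE_FAST k → k=6. Stack: []
LOAD_FAST p → push 26. Stack: [26]
LOAD_CONST → push 1. Stack: [26, 1]
BINARY_OP >> → 26 >> 1 = 13. Stack: [13]
LOAD_FAST v → push 26. Stack: [13, 26]
BINARY_OP & → 13 & 26 = 8. Stack: [8]
STORE_FAST y → y=8. Stack: []
LOAD_FAST_LOAD_FAST y,a → push 8,36. Stack: [8, 36]
BINARY_OP * → 8 * 36 = 288. Stack: [288]
RETURN_VALUE → return 288.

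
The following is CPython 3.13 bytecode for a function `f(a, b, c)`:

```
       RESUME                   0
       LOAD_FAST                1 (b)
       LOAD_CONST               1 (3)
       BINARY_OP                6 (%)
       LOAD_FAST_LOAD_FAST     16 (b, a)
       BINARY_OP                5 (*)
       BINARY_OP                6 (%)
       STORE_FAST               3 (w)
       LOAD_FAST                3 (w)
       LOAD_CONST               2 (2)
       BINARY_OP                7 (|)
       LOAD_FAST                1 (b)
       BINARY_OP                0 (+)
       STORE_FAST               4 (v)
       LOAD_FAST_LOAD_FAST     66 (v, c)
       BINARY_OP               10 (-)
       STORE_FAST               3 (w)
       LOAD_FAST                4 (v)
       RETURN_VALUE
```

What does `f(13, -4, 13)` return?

LOAD_FAST b → push -4. Stack: [-4]
LOAD_CONST → push 3. Stack: [-4, 3]
BINARY_OP % → -4 % 3 = 2. Stack: [2]
LOAD_FAST_LOAD_FAST b,a → push -4,13. Stack: [2, -4, 13]
BINARY_OP * → -4 * 13 = -52. Stack: [2, -52]
BINARY_OP % → 2 % -52 = -50. Stack: [-50]
STORE_FAST w → w=-50. Stack: []
LOAD_FAST w → push -50. Stack: [-50]
LOAD_CONST → push 2. Stack: [-50, 2]
BINARY_OP | → -50 | 2 = -50. Stack: [-50]
LOAD_FAST b → push -4. Stack: [-50, -4]
BINARY_OP + → -50 + -4 = -54. Stack: [-54]
STORE_FAST v → v=-54. Stack: []
LOAD_FAST_LOAD_FAST v,c → push -54,13. Stack: [-54, 13]
BINARY_OP - → -54 - 13 = -67. Stack: [-67]
STORE_FAST w → w=-67. Stack: []
LOAD_FAST v → push -54. Stack: [-54]
RETURN_VALUE → return -54.

-54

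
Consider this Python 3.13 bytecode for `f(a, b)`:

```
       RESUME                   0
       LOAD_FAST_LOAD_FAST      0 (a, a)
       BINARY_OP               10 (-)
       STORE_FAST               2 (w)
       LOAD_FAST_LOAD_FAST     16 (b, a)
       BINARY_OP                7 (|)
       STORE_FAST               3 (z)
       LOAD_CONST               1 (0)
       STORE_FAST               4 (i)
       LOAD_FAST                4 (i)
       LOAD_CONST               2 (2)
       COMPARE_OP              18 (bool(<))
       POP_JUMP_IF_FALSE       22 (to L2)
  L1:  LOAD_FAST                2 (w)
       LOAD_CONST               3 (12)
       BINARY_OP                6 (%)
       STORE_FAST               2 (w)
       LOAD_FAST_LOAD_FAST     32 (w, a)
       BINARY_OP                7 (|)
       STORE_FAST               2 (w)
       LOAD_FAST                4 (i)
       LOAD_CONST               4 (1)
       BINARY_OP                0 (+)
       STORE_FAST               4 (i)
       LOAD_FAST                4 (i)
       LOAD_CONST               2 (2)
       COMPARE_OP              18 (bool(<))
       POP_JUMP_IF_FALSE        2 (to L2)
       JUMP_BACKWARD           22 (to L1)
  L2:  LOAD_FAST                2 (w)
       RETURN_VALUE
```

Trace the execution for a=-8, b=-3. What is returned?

-4

LOAD_FAST_LOAD_FAST a,a → push -8,-8. Stack: [-8, -8]
BINARY_OP - → -8 - -8 = 0. Stack: [0]
STORE_FAST w → w=0. Stack: []
LOAD_FAST_LOAD_FAST b,a → push -3,-8. Stack: [-3, -8]
BINARY_OP | → -3 | -8 = -3. Stack: [-3]
STORE_FAST z → z=-3. Stack: []
LOAD_CONST → push 0. Stack: [0]
STORE_FAST i → i=0. Stack: []
LOAD_FAST i → push 0. Stack: [0]
LOAD_CONST → push 2. Stack: [0, 2]
COMPARE_OP bool(<) → 0 vs 2 = True. Stack: [True]
POP_JUMP_IF_FALSE → pop True; no jump. Stack: []
LOAD_FAST w → push 0. Stack: [0]
LOAD_CONST → push 12. Stack: [0, 12]
BINARY_OP % → 0 % 12 = 0. Stack: [0]
STORE_FAST w → w=0. Stack: []
LOAD_FAST_LOAD_FAST w,a → push 0,-8. Stack: [0, -8]
BINARY_OP | → 0 | -8 = -8. Stack: [-8]
STORE_FAST w → w=-8. Stack: []
LOAD_FAST i → push 0. Stack: [0]
LOAD_CONST → push 1. Stack: [0, 1]
BINARY_OP + → 0 + 1 = 1. Stack: [1]
STORE_FAST i → i=1. Stack: []
LOAD_FAST i → push 1. Stack: [1]
LOAD_CONST → push 2. Stack: [1, 2]
COMPARE_OP bool(<) → 1 vs 2 = True. Stack: [True]
POP_JUMP_IF_FALSE → pop True; no jump. Stack: []
LOAD_FAST w → push -8. Stack: [-8]
LOAD_CONST → push 12. Stack: [-8, 12]
BINARY_OP % → -8 % 12 = 4. Stack: [4]
STORE_FAST w → w=4. Stack: []
LOAD_FAST_LOAD_FAST w,a → push 4,-8. Stack: [4, -8]
BINARY_OP | → 4 | -8 = -4. Stack: [-4]
STORE_FAST w → w=-4. Stack: []
LOAD_FAST i → push 1. Stack: [1]
LOAD_CONST → push 1. Stack: [1, 1]
BINARY_OP + → 1 + 1 = 2. Stack: [2]
STORE_FAST i → i=2. Stack: []
LOAD_FAST i → push 2. Stack: [2]
LOAD_CONST → push 2. Stack: [2, 2]
COMPARE_OP bool(<) → 2 vs 2 = False. Stack: [False]
POP_JUMP_IF_FALSE → pop False; jump. Stack: []
LOAD_FAST w → push -4. Stack: [-4]
RETURN_VALUE → return -4.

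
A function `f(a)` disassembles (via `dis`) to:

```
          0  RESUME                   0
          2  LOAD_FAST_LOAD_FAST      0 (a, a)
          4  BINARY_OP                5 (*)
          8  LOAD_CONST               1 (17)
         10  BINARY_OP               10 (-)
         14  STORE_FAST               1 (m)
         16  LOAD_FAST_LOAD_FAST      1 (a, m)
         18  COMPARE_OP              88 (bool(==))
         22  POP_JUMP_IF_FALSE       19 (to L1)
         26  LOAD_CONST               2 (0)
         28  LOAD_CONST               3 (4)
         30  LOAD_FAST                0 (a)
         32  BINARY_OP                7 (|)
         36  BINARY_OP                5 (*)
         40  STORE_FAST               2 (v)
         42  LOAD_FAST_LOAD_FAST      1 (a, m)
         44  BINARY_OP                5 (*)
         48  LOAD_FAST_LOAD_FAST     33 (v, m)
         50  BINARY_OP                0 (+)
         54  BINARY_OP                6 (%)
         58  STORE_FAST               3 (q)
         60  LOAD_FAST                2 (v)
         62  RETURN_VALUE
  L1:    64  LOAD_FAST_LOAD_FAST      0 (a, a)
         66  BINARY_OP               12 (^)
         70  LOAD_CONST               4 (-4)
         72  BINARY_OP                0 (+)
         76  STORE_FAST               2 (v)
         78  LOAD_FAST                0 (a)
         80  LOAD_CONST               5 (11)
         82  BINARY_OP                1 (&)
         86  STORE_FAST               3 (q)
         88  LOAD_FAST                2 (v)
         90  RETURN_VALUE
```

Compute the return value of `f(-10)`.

LOAD_FAST_LOAD_FAST a,a → push -10,-10. Stack: [-10, -10]
BINARY_OP * → -10 * -10 = 100. Stack: [100]
LOAD_CONST → push 17. Stack: [100, 17]
BINARY_OP - → 100 - 17 = 83. Stack: [83]
STORE_FAST m → m=83. Stack: []
LOAD_FAST_LOAD_FAST a,m → push -10,83. Stack: [-10, 83]
COMPARE_OP bool(==) → -10 vs 83 = False. Stack: [False]
POP_JUMP_IF_FALSE → pop False; jump. Stack: []
LOAD_FAST_LOAD_FAST a,a → push -10,-10. Stack: [-10, -10]
BINARY_OP ^ → -10 ^ -10 = 0. Stack: [0]
LOAD_CONST → push -4. Stack: [0, -4]
BINARY_OP + → 0 + -4 = -4. Stack: [-4]
STORE_FAST v → v=-4. Stack: []
LOAD_FAST a → push -10. Stack: [-10]
LOAD_CONST → push 11. Stack: [-10, 11]
BINARY_OP & → -10 & 11 = 2. Stack: [2]
STORE_FAST q → q=2. Stack: []
LOAD_FAST v → push -4. Stack: [-4]
RETURN_VALUE → return -4.

-4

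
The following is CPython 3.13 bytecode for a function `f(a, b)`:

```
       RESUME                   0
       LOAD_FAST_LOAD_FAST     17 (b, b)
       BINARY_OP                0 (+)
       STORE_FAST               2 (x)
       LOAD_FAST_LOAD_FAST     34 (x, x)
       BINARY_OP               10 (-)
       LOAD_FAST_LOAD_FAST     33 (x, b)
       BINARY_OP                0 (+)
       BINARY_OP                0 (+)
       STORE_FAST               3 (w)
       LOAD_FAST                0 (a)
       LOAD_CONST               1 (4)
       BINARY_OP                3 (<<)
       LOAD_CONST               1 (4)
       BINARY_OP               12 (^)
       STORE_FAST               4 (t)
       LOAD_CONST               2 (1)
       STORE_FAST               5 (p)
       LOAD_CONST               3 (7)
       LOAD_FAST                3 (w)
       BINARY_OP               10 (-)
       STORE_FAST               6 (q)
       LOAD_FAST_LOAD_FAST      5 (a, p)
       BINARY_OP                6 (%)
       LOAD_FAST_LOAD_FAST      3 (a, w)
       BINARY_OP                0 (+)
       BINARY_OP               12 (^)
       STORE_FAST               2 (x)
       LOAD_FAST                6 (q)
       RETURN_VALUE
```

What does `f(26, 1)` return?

4

LOAD_FAST_LOAD_FAST b,b → push 1,1. Stack: [1, 1]
BINARY_OP + → 1 + 1 = 2. Stack: [2]
STORE_FAST x → x=2. Stack: []
LOAD_FAST_LOAD_FAST x,x → push 2,2. Stack: [2, 2]
BINARY_OP - → 2 - 2 = 0. Stack: [0]
LOAD_FAST_LOAD_FAST x,b → push 2,1. Stack: [0, 2, 1]
BINARY_OP + → 2 + 1 = 3. Stack: [0, 3]
BINARY_OP + → 0 + 3 = 3. Stack: [3]
STORE_FAST w → w=3. Stack: []
LOAD_FAST a → push 26. Stack: [26]
LOAD_CONST → push 4. Stack: [26, 4]
BINARY_OP << → 26 << 4 = 416. Stack: [416]
LOAD_CONST → push 4. Stack: [416, 4]
BINARY_OP ^ → 416 ^ 4 = 420. Stack: [420]
STORE_FAST t → t=420. Stack: []
LOAD_CONST → push 1. Stack: [1]
STORE_FAST p → p=1. Stack: []
LOAD_CONST → push 7. Stack: [7]
LOAD_FAST w → push 3. Stack: [7, 3]
BINARY_OP - → 7 - 3 = 4. Stack: [4]
STORE_FAST q → q=4. Stack: []
LOAD_FAST_LOAD_FAST a,p → push 26,1. Stack: [26, 1]
BINARY_OP % → 26 % 1 = 0. Stack: [0]
LOAD_FAST_LOAD_FAST a,w → push 26,3. Stack: [0, 26, 3]
BINARY_OP + → 26 + 3 = 29. Stack: [0, 29]
BINARY_OP ^ → 0 ^ 29 = 29. Stack: [29]
STORE_FAST x → x=29. Stack: []
LOAD_FAST q → push 4. Stack: [4]
RETURN_VALUE → return 4.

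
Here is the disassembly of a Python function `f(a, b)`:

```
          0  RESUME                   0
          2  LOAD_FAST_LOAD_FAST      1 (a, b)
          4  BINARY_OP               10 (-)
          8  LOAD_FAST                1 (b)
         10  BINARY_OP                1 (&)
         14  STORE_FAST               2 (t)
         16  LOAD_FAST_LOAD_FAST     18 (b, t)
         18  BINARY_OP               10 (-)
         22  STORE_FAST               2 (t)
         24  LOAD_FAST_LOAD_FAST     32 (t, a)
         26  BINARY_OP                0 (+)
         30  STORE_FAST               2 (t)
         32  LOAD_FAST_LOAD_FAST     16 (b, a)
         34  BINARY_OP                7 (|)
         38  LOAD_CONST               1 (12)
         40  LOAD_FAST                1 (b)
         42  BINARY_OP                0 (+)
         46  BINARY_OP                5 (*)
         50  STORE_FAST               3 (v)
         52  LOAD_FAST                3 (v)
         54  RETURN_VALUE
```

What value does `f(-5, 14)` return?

-26

LOAD_FAST_LOAD_FAST a,b → push -5,14. Stack: [-5, 14]
BINARY_OP - → -5 - 14 = -19. Stack: [-19]
LOAD_FAST b → push 14. Stack: [-19, 14]
BINARY_OP & → -19 & 14 = 12. Stack: [12]
STORE_FAST t → t=12. Stack: []
LOAD_FAST_LOAD_FAST b,t → push 14,12. Stack: [14, 12]
BINARY_OP - → 14 - 12 = 2. Stack: [2]
STORE_FAST t → t=2. Stack: []
LOAD_FAST_LOAD_FAST t,a → push 2,-5. Stack: [2, -5]
BINARY_OP + → 2 + -5 = -3. Stack: [-3]
STORE_FAST t → t=-3. Stack: []
LOAD_FAST_LOAD_FAST b,a → push 14,-5. Stack: [14, -5]
BINARY_OP | → 14 | -5 = -1. Stack: [-1]
LOAD_CONST → push 12. Stack: [-1, 12]
LOAD_FAST b → push 14. Stack: [-1, 12, 14]
BINARY_OP + → 12 + 14 = 26. Stack: [-1, 26]
BINARY_OP * → -1 * 26 = -26. Stack: [-26]
STORE_FAST v → v=-26. Stack: []
LOAD_FAST v → push -26. Stack: [-26]
RETURN_VALUE → return -26.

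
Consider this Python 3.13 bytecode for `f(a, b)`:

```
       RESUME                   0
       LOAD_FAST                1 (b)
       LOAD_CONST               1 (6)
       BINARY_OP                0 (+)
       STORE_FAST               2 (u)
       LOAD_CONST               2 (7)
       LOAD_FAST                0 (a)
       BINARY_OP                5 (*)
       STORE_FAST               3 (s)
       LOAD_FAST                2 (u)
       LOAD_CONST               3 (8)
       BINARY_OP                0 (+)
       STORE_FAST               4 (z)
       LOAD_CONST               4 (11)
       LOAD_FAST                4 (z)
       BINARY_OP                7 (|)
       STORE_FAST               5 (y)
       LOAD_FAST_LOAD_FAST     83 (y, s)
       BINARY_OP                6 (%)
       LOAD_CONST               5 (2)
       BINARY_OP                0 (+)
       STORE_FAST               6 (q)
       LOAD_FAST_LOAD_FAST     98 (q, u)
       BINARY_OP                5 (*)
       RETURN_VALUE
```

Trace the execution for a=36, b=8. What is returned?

LOAD_FAST b → push 8. Stack: [8]
LOAD_CONST → push 6. Stack: [8, 6]
BINARY_OP + → 8 + 6 = 14. Stack: [14]
STORE_FAST u → u=14. Stack: []
LOAD_CONST → push 7. Stack: [7]
LOAD_FAST a → push 36. Stack: [7, 36]
BINARY_OP * → 7 * 36 = 252. Stack: [252]
STORE_FAST s → s=252. Stack: []
LOAD_FAST u → push 14. Stack: [14]
LOAD_CONST → push 8. Stack: [14, 8]
BINARY_OP + → 14 + 8 = 22. Stack: [22]
STORE_FAST z → z=22. Stack: []
LOAD_CONST → push 11. Stack: [11]
LOAD_FAST z → push 22. Stack: [11, 22]
BINARY_OP | → 11 | 22 = 31. Stack: [31]
STORE_FAST y → y=31. Stack: []
LOAD_FAST_LOAD_FAST y,s → push 31,252. Stack: [31, 252]
BINARY_OP % → 31 % 252 = 31. Stack: [31]
LOAD_CONST → push 2. Stack: [31, 2]
BINARY_OP + → 31 + 2 = 33. Stack: [33]
STORE_FAST q → q=33. Stack: []
LOAD_FAST_LOAD_FAST q,u → push 33,14. Stack: [33, 14]
BINARY_OP * → 33 * 14 = 462. Stack: [462]
RETURN_VALUE → return 462.

462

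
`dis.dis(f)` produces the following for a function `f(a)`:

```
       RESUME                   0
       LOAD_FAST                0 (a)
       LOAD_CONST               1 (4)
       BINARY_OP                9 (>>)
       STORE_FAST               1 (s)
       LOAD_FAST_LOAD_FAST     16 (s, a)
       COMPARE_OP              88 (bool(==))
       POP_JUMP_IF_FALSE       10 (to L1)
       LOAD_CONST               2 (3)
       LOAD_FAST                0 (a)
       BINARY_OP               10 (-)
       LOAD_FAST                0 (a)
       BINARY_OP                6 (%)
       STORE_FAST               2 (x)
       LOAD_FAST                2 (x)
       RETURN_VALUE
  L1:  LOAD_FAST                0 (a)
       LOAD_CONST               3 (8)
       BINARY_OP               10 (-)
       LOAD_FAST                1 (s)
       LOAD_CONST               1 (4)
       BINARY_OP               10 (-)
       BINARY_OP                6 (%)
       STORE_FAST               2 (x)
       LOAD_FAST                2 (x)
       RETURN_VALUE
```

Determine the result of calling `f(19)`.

-1

LOAD_FAST a → push 19. Stack: [19]
LOAD_CONST → push 4. Stack: [19, 4]
BINARY_OP >> → 19 >> 4 = 1. Stack: [1]
STORE_FAST s → s=1. Stack: []
LOAD_FAST_LOAD_FAST s,a → push 1,19. Stack: [1, 19]
COMPARE_OP bool(==) → 1 vs 19 = False. Stack: [False]
POP_JUMP_IF_FALSE → pop False; jump. Stack: []
LOAD_FAST a → push 19. Stack: [19]
LOAD_CONST → push 8. Stack: [19, 8]
BINARY_OP - → 19 - 8 = 11. Stack: [11]
LOAD_FAST s → push 1. Stack: [11, 1]
LOAD_CONST → push 4. Stack: [11, 1, 4]
BINARY_OP - → 1 - 4 = -3. Stack: [11, -3]
BINARY_OP % → 11 % -3 = -1. Stack: [-1]
STORE_FAST x → x=-1. Stack: []
LOAD_FAST x → push -1. Stack: [-1]
RETURN_VALUE → return -1.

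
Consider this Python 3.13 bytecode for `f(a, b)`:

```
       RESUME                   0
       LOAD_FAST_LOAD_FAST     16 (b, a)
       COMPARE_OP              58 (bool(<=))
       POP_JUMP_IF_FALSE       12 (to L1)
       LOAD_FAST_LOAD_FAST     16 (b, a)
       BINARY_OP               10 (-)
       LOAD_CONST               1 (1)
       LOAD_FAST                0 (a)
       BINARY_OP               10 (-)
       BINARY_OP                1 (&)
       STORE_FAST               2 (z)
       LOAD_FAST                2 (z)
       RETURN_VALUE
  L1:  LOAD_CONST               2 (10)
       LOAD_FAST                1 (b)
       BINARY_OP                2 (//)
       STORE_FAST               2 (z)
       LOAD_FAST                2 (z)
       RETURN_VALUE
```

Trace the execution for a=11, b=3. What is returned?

LOAD_FAST_LOAD_FAST b,a → push 3,11. Stack: [3, 11]
COMPARE_OP bool(<=) → 3 vs 11 = True. Stack: [True]
POP_JUMP_IF_FALSE → pop True; no jump. Stack: []
LOAD_FAST_LOAD_FAST b,a → push 3,11. Stack: [3, 11]
BINARY_OP - → 3 - 11 = -8. Stack: [-8]
LOAD_CONST → push 1. Stack: [-8, 1]
LOAD_FAST a → push 11. Stack: [-8, 1, 11]
BINARY_OP - → 1 - 11 = -10. Stack: [-8, -10]
BINARY_OP & → -8 & -10 = -16. Stack: [-16]
STORE_FAST z → z=-16. Stack: []
LOAD_FAST z → push -16. Stack: [-16]
RETURN_VALUE → return -16.

-16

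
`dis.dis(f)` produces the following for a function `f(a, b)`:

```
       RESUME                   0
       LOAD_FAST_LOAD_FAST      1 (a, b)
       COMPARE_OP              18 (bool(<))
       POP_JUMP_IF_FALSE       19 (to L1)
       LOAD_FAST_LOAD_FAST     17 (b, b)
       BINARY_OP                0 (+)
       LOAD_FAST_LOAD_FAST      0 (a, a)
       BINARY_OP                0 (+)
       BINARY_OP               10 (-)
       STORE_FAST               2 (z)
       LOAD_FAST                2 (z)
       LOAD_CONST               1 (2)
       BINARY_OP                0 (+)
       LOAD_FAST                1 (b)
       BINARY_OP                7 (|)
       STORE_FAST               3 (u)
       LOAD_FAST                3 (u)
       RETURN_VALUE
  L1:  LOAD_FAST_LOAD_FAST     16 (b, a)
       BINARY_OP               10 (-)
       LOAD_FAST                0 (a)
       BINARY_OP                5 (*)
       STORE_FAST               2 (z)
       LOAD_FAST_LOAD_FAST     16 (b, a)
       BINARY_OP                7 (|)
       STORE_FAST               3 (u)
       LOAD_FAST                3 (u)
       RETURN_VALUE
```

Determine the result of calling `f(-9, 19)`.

59

LOAD_FAST_LOAD_FAST a,b → push -9,19. Stack: [-9, 19]
COMPARE_OP bool(<) → -9 vs 19 = True. Stack: [True]
POP_JUMP_IF_FALSE → pop True; no jump. Stack: []
LOAD_FAST_LOAD_FAST b,b → push 19,19. Stack: [19, 19]
BINARY_OP + → 19 + 19 = 38. Stack: [38]
LOAD_FAST_LOAD_FAST a,a → push -9,-9. Stack: [38, -9, -9]
BINARY_OP + → -9 + -9 = -18. Stack: [38, -18]
BINARY_OP - → 38 - -18 = 56. Stack: [56]
STORE_FAST z → z=56. Stack: []
LOAD_FAST z → push 56. Stack: [56]
LOAD_CONST → push 2. Stack: [56, 2]
BINARY_OP + → 56 + 2 = 58. Stack: [58]
LOAD_FAST b → push 19. Stack: [58, 19]
BINARY_OP | → 58 | 19 = 59. Stack: [59]
STORE_FAST u → u=59. Stack: []
LOAD_FAST u → push 59. Stack: [59]
RETURN_VALUE → return 59.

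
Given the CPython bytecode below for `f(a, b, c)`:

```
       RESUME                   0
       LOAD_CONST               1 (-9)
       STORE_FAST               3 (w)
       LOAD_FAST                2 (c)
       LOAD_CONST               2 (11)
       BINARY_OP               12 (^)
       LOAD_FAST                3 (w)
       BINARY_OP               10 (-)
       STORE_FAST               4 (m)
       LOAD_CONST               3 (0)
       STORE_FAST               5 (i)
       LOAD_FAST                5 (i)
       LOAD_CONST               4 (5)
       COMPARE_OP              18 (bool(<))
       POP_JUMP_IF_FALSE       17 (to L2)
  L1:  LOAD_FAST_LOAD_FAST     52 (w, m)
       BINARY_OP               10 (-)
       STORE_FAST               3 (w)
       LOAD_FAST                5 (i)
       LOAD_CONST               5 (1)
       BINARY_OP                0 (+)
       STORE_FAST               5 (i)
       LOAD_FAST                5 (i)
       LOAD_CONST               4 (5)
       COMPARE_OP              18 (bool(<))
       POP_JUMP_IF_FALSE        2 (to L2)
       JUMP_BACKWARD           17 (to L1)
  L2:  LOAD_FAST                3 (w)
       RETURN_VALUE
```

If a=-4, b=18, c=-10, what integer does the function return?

LOAD_CONST → push -9
STORE_FAST w → w=-9
LOAD_FAST c → push -10
LOAD_CONST → push 11
BINARY_OP ^ → -10 ^ 11 = -3
LOAD_FAST w → push -9
BINARY_OP - → -3 - -9 = 6
STORE_FAST m → m=6
LOAD_CONST → push 0
STORE_FAST i → i=0
LOAD_FAST i → push 0
LOAD_CONST → push 5
COMPARE_OP bool(<) → 0 vs 5 = True
POP_JUMP_IF_FALSE → pop True; no jump
LOAD_FAST_LOAD_FAST w,m → push -9,6
BINARY_OP - → -9 - 6 = -15
STORE_FAST w → w=-15
LOAD_FAST i → push 0
LOAD_CONST → push 1
BINARY_OP + → 0 + 1 = 1
STORE_FAST i → i=1
LOAD_FAST i → push 1
LOAD_CONST → push 5
COMPARE_OP bool(<) → 1 vs 5 = True
POP_JUMP_IF_FALSE → pop True; no jump
LOAD_FAST_LOAD_FAST w,m → push -15,6
BINARY_OP - → -15 - 6 = -21
STORE_FAST w → w=-21
LOAD_FAST i → push 1
LOAD_CONST → push 1
BINARY_OP + → 1 + 1 = 2
STORE_FAST i → i=2
LOAD_FAST i → push 2
LOAD_CONST → push 5
COMPARE_OP bool(<) → 2 vs 5 = True
POP_JUMP_IF_FALSE → pop True; no jump
LOAD_FAST_LOAD_FAST w,m → push -21,6
BINARY_OP - → -21 - 6 = -27
STORE_FAST w → w=-27
LOAD_FAST i → push 2
LOAD_CONST → push 1
BINARY_OP + → 2 + 1 = 3
STORE_FAST i → i=3
LOAD_FAST i → push 3
LOAD_CONST → push 5
COMPARE_OP bool(<) → 3 vs 5 = True
POP_JUMP_IF_FALSE → pop True; no jump
LOAD_FAST_LOAD_FAST w,m → push -27,6
BINARY_OP - → -27 - 6 = -33
STORE_FAST w → w=-33
LOAD_FAST i → push 3
LOAD_CONST → push 1
BINARY_OP + → 3 + 1 = 4
STORE_FAST i → i=4
LOAD_FAST i → push 4
LOAD_CONST → push 5
COMPARE_OP bool(<) → 4 vs 5 = True
POP_JUMP_IF_FALSE → pop True; no jump
LOAD_FAST_LOAD_FAST w,m → push -33,6
BINARY_OP - → -33 - 6 = -39
STORE_FAST w → w=-39
LOAD_FAST i → push 4
LOAD_CONST → push 1
BINARY_OP + → 4 + 1 = 5
STORE_FAST i → i=5
LOAD_FAST i → push 5
LOAD_CONST → push 5
COMPARE_OP bool(<) → 5 vs 5 = False
POP_JUMP_IF_FALSE → pop False; jump
LOAD_FAST w → push -39
RETURN_VALUE → return -39.

-39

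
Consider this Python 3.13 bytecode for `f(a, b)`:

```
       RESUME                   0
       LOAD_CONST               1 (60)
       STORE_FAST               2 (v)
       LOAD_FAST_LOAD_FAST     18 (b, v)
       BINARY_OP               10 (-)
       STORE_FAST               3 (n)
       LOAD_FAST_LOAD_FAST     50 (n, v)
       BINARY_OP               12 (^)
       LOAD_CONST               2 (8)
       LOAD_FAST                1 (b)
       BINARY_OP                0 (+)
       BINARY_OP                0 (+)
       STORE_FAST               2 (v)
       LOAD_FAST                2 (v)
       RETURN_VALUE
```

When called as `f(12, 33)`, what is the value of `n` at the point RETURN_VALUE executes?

LOAD_CONST → push 60. Stack: [60]
STORE_FAST v → v=60. Stack: []
LOAD_FAST_LOAD_FAST b,v → push 33,60. Stack: [33, 60]
BINARY_OP - → 33 - 60 = -27. Stack: [-27]
STORE_FAST n → n=-27. Stack: []
LOAD_FAST_LOAD_FAST n,v → push -27,60. Stack: [-27, 60]
BINARY_OP ^ → -27 ^ 60 = -39. Stack: [-39]
LOAD_CONST → push 8. Stack: [-39, 8]
LOAD_FAST b → push 33. Stack: [-39, 8, 33]
BINARY_OP + → 8 + 33 = 41. Stack: [-39, 41]
BINARY_OP + → -39 + 41 = 2. Stack: [2]
STORE_FAST v → v=2. Stack: []
LOAD_FAST v → push 2. Stack: [2]
RETURN_VALUE → return 2.

-27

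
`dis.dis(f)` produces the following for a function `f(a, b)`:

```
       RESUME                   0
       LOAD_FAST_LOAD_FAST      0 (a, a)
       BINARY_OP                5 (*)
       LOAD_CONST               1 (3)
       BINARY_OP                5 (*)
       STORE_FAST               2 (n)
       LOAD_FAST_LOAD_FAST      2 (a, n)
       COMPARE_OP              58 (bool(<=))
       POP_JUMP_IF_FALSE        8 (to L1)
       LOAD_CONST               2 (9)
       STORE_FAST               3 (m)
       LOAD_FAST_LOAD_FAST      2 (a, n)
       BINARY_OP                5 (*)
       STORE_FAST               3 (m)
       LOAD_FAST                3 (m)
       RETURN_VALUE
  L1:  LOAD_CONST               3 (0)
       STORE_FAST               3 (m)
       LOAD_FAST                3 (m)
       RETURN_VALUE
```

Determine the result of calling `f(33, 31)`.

LOAD_FAST_LOAD_FAST a,a → push 33,33. Stack: [33, 33]
BINARY_OP * → 33 * 33 = 1089. Stack: [1089]
LOAD_CONST → push 3. Stack: [1089, 3]
BINARY_OP * → 1089 * 3 = 3267. Stack: [3267]
STORE_FAST n → n=3267. Stack: []
LOAD_FAST_LOAD_FAST a,n → push 33,3267. Stack: [33, 3267]
COMPARE_OP bool(<=) → 33 vs 3267 = True. Stack: [True]
POP_JUMP_IF_FALSE → pop True; no jump. Stack: []
LOAD_CONST → push 9. Stack: [9]
STORE_FAST m → m=9. Stack: []
LOAD_FAST_LOAD_FAST a,n → push 33,3267. Stack: [33, 3267]
BINARY_OP * → 33 * 3267 = 107811. Stack: [107811]
STORE_FAST m → m=107811. Stack: []
LOAD_FAST m → push 107811. Stack: [107811]
RETURN_VALUE → return 107811.

107811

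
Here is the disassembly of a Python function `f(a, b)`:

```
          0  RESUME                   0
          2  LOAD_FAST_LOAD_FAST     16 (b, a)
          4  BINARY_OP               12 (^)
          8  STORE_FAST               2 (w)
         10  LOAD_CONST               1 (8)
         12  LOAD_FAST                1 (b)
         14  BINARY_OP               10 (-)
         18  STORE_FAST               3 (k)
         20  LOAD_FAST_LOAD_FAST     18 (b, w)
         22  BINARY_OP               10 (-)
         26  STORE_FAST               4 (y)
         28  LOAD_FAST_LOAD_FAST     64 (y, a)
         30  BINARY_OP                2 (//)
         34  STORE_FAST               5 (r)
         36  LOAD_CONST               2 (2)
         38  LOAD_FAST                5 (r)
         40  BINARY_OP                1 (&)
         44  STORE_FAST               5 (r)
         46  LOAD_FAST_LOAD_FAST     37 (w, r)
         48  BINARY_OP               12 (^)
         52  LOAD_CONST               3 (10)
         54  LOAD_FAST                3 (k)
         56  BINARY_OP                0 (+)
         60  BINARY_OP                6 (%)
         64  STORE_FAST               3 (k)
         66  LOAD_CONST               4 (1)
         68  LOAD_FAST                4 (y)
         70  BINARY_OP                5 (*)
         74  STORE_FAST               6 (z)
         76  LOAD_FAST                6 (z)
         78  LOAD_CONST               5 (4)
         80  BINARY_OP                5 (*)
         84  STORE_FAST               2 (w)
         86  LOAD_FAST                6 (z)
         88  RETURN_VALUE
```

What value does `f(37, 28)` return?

LOAD_FAST_LOAD_FAST b,a → push 28,37. Stack: [28, 37]
BINARY_OP ^ → 28 ^ 37 = 57. Stack: [57]
STORE_FAST w → w=57. Stack: []
LOAD_CONST → push 8. Stack: [8]
LOAD_FAST b → push 28. Stack: [8, 28]
BINARY_OP - → 8 - 28 = -20. Stack: [-20]
STORE_FAST k → k=-20. Stack: []
LOAD_FAST_LOAD_FAST b,w → push 28,57. Stack: [28, 57]
BINARY_OP - → 28 - 57 = -29. Stack: [-29]
STORE_FAST y → y=-29. Stack: []
LOAD_FAST_LOAD_FAST y,a → push -29,37. Stack: [-29, 37]
BINARY_OP // → -29 // 37 = -1. Stack: [-1]
STORE_FAST r → r=-1. Stack: []
LOAD_CONST → push 2. Stack: [2]
LOAD_FAST r → push -1. Stack: [2, -1]
BINARY_OP & → 2 & -1 = 2. Stack: [2]
STORE_FAST r → r=2. Stack: []
LOAD_FAST_LOAD_FAST w,r → push 57,2. Stack: [57, 2]
BINARY_OP ^ → 57 ^ 2 = 59. Stack: [59]
LOAD_CONST → push 10. Stack: [59, 10]
LOAD_FAST k → push -20. Stack: [59, 10, -20]
BINARY_OP + → 10 + -20 = -10. Stack: [59, -10]
BINARY_OP % → 59 % -10 = -1. Stack: [-1]
STORE_FAST k → k=-1. Stack: []
LOAD_CONST → push 1. Stack: [1]
LOAD_FAST y → push -29. Stack: [1, -29]
BINARY_OP * → 1 * -29 = -29. Stack: [-29]
STORE_FAST z → z=-29. Stack: []
LOAD_FAST z → push -29. Stack: [-29]
LOAD_CONST → push 4. Stack: [-29, 4]
BINARY_OP * → -29 * 4 = -116. Stack: [-116]
STORE_FAST w → w=-116. Stack: []
LOAD_FAST z → push -29. Stack: [-29]
RETURN_VALUE → return -29.

-29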